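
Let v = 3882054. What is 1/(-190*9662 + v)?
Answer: 1/2046274 ≈ 4.8869e-7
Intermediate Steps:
1/(-190*9662 + v) = 1/(-190*9662 + 3882054) = 1/(-1835780 + 3882054) = 1/2046274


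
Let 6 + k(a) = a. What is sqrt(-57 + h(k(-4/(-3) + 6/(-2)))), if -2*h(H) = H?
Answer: I*sqrt(1914)/6 ≈ 7.2915*I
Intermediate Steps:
k(a) = -6 + a
h(H) = -H/2
sqrt(-57 + h(k(-4/(-3) + 6/(-2)))) = sqrt(-57 - (-6 + (-4/(-3) + 6/(-2)))/2) = sqrt(-57 - (-6 + (-4*(-1/3) + 6*(-1/2)))/2) = sqrt(-57 - (-6 + (4/3 - 3))/2) = sqrt(-57 - (-6 - 5/3)/2) = sqrt(-57 - 1/2*(-23/3)) = sqrt(-57 + 23/6) = sqrt(-319/6) = I*sqrt(1914)/6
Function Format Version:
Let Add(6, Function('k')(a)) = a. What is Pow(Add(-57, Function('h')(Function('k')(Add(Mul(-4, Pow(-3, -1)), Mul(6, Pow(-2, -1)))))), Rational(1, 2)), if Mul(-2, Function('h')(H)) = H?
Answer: Mul(Rational(1, 6), I, Pow(1914, Rational(1, 2))) ≈ Mul(7.2915, I)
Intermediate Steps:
Function('k')(a) = Add(-6, a)
Function('h')(H) = Mul(Rational(-1, 2), H)
Pow(Add(-57, Function('h')(Function('k')(Add(Mul(-4, Pow(-3, -1)), Mul(6, Pow(-2, -1)))))), Rational(1, 2)) = Pow(Add(-57, Mul(Rational(-1, 2), Add(-6, Add(Mul(-4, Pow(-3, -1)), Mul(6, Pow(-2, -1)))))), Rational(1, 2)) = Pow(Add(-57, Mul(Rational(-1, 2), Add(-6, Add(Mul(-4, Rational(-1, 3)), Mul(6, Rational(-1, 2)))))), Rational(1, 2)) = Pow(Add(-57, Mul(Rational(-1, 2), Add(-6, Add(Rational(4, 3), -3)))), Rational(1, 2)) = Pow(Add(-57, Mul(Rational(-1, 2), Add(-6, Rational(-5, 3)))), Rational(1, 2)) = Pow(Add(-57, Mul(Rational(-1, 2), Rational(-23, 3))), Rational(1, 2)) = Pow(Add(-57, Rational(23, 6)), Rational(1, 2)) = Pow(Rational(-319, 6), Rational(1, 2)) = Mul(Rational(1, 6), I, Pow(1914, Rational(1, 2)))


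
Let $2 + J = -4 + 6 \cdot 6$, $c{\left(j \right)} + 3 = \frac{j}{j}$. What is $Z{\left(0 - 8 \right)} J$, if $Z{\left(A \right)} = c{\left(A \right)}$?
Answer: $-60$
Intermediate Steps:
$c{\left(j \right)} = -2$ ($c{\left(j \right)} = -3 + \frac{j}{j} = -3 + 1 = -2$)
$Z{\left(A \right)} = -2$
$J = 30$ ($J = -2 + \left(-4 + 6 \cdot 6\right) = -2 + \left(-4 + 36\right) = -2 + 32 = 30$)
$Z{\left(0 - 8 \right)} J = \left(-2\right) 30 = -60$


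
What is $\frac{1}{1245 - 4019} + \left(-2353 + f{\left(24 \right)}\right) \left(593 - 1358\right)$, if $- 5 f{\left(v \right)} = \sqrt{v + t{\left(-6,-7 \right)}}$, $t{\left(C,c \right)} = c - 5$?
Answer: $\frac{4993324829}{2774} + 306 \sqrt{3} \approx 1.8006 \cdot 10^{6}$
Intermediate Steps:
$t{\left(C,c \right)} = -5 + c$
$f{\left(v \right)} = - \frac{\sqrt{-12 + v}}{5}$ ($f{\left(v \right)} = - \frac{\sqrt{v - 12}}{5} = - \frac{\sqrt{-12 + v}}{5}$)
$\frac{1}{1245 - 4019} + \left(-2353 + f{\left(24 \right)}\right) \left(593 - 1358\right) = \frac{1}{1245 - 4019} + \left(-2353 - \frac{\sqrt{-12 + 24}}{5}\right) \left(593 - 1358\right) = \frac{1}{-2774} + \left(-2353 - \frac{\sqrt{12}}{5}\right) \left(-765\right) = - \frac{1}{2774} + \left(-2353 - \frac{2 \sqrt{3}}{5}\right) \left(-765\right) = - \frac{1}{2774} + \left(1800045 + 306 \sqrt{3}\right) = \frac{4993324829}{2774} + 306 \sqrt{3}$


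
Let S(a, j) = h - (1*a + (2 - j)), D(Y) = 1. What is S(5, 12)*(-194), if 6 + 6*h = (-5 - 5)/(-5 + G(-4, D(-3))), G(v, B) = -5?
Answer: -2425/3 ≈ -808.33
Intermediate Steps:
h = -⅚ (h = -1 + ((-5 - 5)/(-5 - 5))/6 = -1 + (-10/(-10))/6 = -1 + (-10*(-⅒))/6 = -1 + (⅙)*1 = -1 + ⅙ = -⅚ ≈ -0.83333)
S(a, j) = -17/6 + j - a (S(a, j) = -⅚ - (1*a + (2 - j)) = -⅚ - (a + (2 - j)) = -⅚ - (2 + a - j) = -⅚ + (-2 + j - a) = -17/6 + j - a)
S(5, 12)*(-194) = (-17/6 + 12 - 1*5)*(-194) = (-17/6 + 12 - 5)*(-194) = (25/6)*(-194) = -2425/3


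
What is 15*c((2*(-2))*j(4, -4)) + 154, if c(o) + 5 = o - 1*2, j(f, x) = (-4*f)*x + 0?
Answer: -3791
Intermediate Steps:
j(f, x) = -4*f*x (j(f, x) = -4*f*x + 0 = -4*f*x)
c(o) = -7 + o (c(o) = -5 + (o - 1*2) = -5 + (o - 2) = -5 + (-2 + o) = -7 + o)
15*c((2*(-2))*j(4, -4)) + 154 = 15*(-7 + (2*(-2))*(-4*4*(-4))) + 154 = 15*(-7 - 4*64) + 154 = 15*(-7 - 256) + 154 = 15*(-263) + 154 = -3945 + 154 = -3791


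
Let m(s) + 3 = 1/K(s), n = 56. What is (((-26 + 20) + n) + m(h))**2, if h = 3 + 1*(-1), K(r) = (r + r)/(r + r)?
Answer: 2304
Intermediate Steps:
K(r) = 1 (K(r) = (2*r)/((2*r)) = (2*r)*(1/(2*r)) = 1)
h = 2 (h = 3 - 1 = 2)
m(s) = -2 (m(s) = -3 + 1/1 = -3 + 1 = -2)
(((-26 + 20) + n) + m(h))**2 = (((-26 + 20) + 56) - 2)**2 = ((-6 + 56) - 2)**2 = (50 - 2)**2 = 48**2 = 2304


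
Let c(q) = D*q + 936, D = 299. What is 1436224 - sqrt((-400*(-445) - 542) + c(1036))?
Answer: 1436224 - sqrt(488158) ≈ 1.4355e+6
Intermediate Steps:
c(q) = 936 + 299*q (c(q) = 299*q + 936 = 936 + 299*q)
1436224 - sqrt((-400*(-445) - 542) + c(1036)) = 1436224 - sqrt((-400*(-445) - 542) + (936 + 299*1036)) = 1436224 - sqrt((178000 - 542) + (936 + 309764)) = 1436224 - sqrt(177458 + 310700) = 1436224 - sqrt(488158)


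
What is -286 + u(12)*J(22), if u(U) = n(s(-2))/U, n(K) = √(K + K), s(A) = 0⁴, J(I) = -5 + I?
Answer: -286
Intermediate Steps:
s(A) = 0
n(K) = √2*√K (n(K) = √(2*K) = √2*√K)
u(U) = 0 (u(U) = (√2*√0)/U = (√2*0)/U = 0/U = 0)
-286 + u(12)*J(22) = -286 + 0*(-5 + 22) = -286 + 0*17 = -286 + 0 = -286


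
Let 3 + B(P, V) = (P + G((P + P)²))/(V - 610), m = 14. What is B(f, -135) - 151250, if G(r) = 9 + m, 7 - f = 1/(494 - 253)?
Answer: -27156727114/179545 ≈ -1.5125e+5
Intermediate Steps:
f = 1686/241 (f = 7 - 1/(494 - 253) = 7 - 1/241 = 1686/241 ≈ 6.9958)
G(r) = 23 (G(r) = 9 + 14 = 23)
B(P, V) = -3 + (23 + P)/(-610 + V) (B(P, V) = -3 + (P + 23)/(V - 610) = -3 + (23 + P)/(-610 + V))
B(f, -135) - 151250 = (1853 + 1686/241 - 3*(-135))/(-610 - 135) - 151250 = (1853 + 1686/241 + 405)/(-745) - 151250 = -1/745*545864/241 - 151250 = -545864/179545 - 151250 = -27156727114/179545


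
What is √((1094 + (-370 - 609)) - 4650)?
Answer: I*√4535 ≈ 67.342*I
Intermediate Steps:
√((1094 + (-370 - 609)) - 4650) = √((1094 - 979) - 4650) = √(115 - 4650) = √(-4535) = I*√4535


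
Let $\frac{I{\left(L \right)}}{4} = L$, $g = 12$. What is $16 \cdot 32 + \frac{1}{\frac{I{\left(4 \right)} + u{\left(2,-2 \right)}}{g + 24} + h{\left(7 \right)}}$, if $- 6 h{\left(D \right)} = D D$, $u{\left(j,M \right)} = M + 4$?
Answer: $\frac{11773}{23} \approx 511.87$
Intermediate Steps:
$u{\left(j,M \right)} = 4 + M$
$h{\left(D \right)} = - \frac{D^{2}}{6}$ ($h{\left(D \right)} = - \frac{D D}{6} = - \frac{D^{2}}{6}$)
$I{\left(L \right)} = 4 L$
$16 \cdot 32 + \frac{1}{\frac{I{\left(4 \right)} + u{\left(2,-2 \right)}}{g + 24} + h{\left(7 \right)}} = 16 \cdot 32 + \frac{1}{\frac{4 \cdot 4 + \left(4 - 2\right)}{12 + 24} - \frac{7^{2}}{6}} = 512 + \frac{1}{\frac{16 + 2}{36} - \frac{49}{6}} = 512 + \frac{1}{18 \cdot \frac{1}{36} - \frac{49}{6}} = 512 + \frac{1}{\frac{1}{2} - \frac{49}{6}} = 512 + \frac{1}{- \frac{23}{3}} = 512 - \frac{3}{23} = \frac{11773}{23}$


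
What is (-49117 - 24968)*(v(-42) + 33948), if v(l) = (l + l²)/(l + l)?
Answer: -5027037675/2 ≈ -2.5135e+9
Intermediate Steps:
v(l) = (l + l²)/(2*l) (v(l) = (l + l²)/((2*l)) = (l + l²)*(1/(2*l)) = (l + l²)/(2*l))
(-49117 - 24968)*(v(-42) + 33948) = (-49117 - 24968)*((½ + (½)*(-42)) + 33948) = -74085*((½ - 21) + 33948) = -74085*(-41/2 + 33948) = -74085*67855/2 = -5027037675/2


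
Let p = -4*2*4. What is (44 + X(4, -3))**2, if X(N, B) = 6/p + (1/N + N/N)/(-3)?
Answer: 4338889/2304 ≈ 1883.2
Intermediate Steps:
p = -32 (p = -8*4 = -32)
X(N, B) = -25/48 - 1/(3*N) (X(N, B) = 6/(-32) + (1/N + N/N)/(-3) = 6*(-1/32) + (1/N + 1)*(-1/3) = -3/16 + (1 + 1/N)*(-1/3) = -3/16 + (-1/3 - 1/(3*N)) = -25/48 - 1/(3*N))
(44 + X(4, -3))**2 = (44 + (1/48)*(-16 - 25*4)/4)**2 = (44 + (1/48)*(1/4)*(-16 - 100))**2 = (44 + (1/48)*(1/4)*(-116))**2 = (44 - 29/48)**2 = (2083/48)**2 = 4338889/2304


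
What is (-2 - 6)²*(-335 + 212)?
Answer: -7872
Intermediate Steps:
(-2 - 6)²*(-335 + 212) = (-8)²*(-123) = 64*(-123) = -7872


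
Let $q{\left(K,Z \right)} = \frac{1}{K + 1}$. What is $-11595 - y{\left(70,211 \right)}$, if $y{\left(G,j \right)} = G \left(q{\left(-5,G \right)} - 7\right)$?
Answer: $- \frac{22175}{2} \approx -11088.0$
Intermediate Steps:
$q{\left(K,Z \right)} = \frac{1}{1 + K}$
$y{\left(G,j \right)} = - \frac{29 G}{4}$ ($y{\left(G,j \right)} = G \left(\frac{1}{1 - 5} - 7\right) = G \left(\frac{1}{-4} - 7\right) = G \left(- \frac{1}{4} - 7\right) = G \left(- \frac{29}{4}\right) = - \frac{29 G}{4}$)
$-11595 - y{\left(70,211 \right)} = -11595 - \left(- \frac{29}{4}\right) 70 = -11595 - - \frac{1015}{2} = -11595 + \frac{1015}{2} = - \frac{22175}{2}$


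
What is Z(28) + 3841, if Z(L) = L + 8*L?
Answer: 4093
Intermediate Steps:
Z(L) = 9*L
Z(28) + 3841 = 9*28 + 3841 = 252 + 3841 = 4093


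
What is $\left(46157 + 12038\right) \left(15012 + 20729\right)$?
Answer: $2079947495$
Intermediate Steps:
$\left(46157 + 12038\right) \left(15012 + 20729\right) = 58195 \cdot 35741 = 2079947495$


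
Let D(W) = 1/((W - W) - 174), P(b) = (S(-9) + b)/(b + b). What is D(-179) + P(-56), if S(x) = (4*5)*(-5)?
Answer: 3379/2436 ≈ 1.3871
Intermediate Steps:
S(x) = -100 (S(x) = 20*(-5) = -100)
P(b) = (-100 + b)/(2*b) (P(b) = (-100 + b)/(b + b) = (-100 + b)/((2*b)) = (-100 + b)*(1/(2*b)) = (-100 + b)/(2*b))
D(W) = -1/174 (D(W) = 1/(0 - 174) = 1/(-174) = -1/174)
D(-179) + P(-56) = -1/174 + (1/2)*(-100 - 56)/(-56) = -1/174 + (1/2)*(-1/56)*(-156) = -1/174 + 39/28 = 3379/2436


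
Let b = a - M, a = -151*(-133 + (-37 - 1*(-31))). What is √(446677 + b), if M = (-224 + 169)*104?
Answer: √473386 ≈ 688.03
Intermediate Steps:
M = -5720 (M = -55*104 = -5720)
a = 20989 (a = -151*(-133 + (-37 + 31)) = -151*(-133 - 6) = -151*(-139) = 20989)
b = 26709 (b = 20989 - 1*(-5720) = 20989 + 5720 = 26709)
√(446677 + b) = √(446677 + 26709) = √473386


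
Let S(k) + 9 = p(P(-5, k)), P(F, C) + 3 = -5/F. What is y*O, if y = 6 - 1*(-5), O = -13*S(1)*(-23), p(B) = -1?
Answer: -32890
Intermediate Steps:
P(F, C) = -3 - 5/F
S(k) = -10 (S(k) = -9 - 1 = -10)
O = -2990 (O = -13*(-10)*(-23) = 130*(-23) = -2990)
y = 11 (y = 6 + 5 = 11)
y*O = 11*(-2990) = -32890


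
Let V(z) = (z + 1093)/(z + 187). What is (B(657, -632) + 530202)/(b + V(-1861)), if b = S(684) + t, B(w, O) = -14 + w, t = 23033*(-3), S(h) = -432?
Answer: -148105755/19399021 ≈ -7.6347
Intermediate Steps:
t = -69099
V(z) = (1093 + z)/(187 + z)
b = -69531 (b = -432 - 69099 = -69531)
(B(657, -632) + 530202)/(b + V(-1861)) = ((-14 + 657) + 530202)/(-69531 + (1093 - 1861)/(187 - 1861)) = (643 + 530202)/(-69531 - 768/(-1674)) = 530845/(-69531 - 1/1674*(-768)) = 530845/(-69531 + 128/279) = 530845/(-19399021/279) = 530845*(-279/19399021) = -148105755/19399021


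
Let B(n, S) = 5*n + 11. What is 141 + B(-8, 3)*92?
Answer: -2527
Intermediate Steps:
B(n, S) = 11 + 5*n
141 + B(-8, 3)*92 = 141 + (11 + 5*(-8))*92 = 141 + (11 - 40)*92 = 141 - 29*92 = 141 - 2668 = -2527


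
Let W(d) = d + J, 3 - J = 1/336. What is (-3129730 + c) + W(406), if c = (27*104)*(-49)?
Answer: -1097682769/336 ≈ -3.2669e+6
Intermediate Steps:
J = 1007/336 (J = 3 - 1/336 = 1007/336 ≈ 2.9970)
W(d) = 1007/336 + d (W(d) = d + 1007/336 = 1007/336 + d)
c = -137592 (c = 2808*(-49) = -137592)
(-3129730 + c) + W(406) = (-3129730 - 137592) + (1007/336 + 406) = -3267322 + 137423/336 = -1097682769/336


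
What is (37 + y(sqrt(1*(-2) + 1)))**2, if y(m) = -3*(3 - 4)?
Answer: 1600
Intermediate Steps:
y(m) = 3 (y(m) = -3*(-1) = 3)
(37 + y(sqrt(1*(-2) + 1)))**2 = (37 + 3)**2 = 40**2 = 1600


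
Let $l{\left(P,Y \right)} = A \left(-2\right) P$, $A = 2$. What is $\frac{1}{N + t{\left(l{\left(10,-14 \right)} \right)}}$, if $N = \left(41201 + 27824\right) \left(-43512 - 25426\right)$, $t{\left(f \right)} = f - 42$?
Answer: $- \frac{1}{4758445532} \approx -2.1015 \cdot 10^{-10}$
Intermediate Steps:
$l{\left(P,Y \right)} = - 4 P$ ($l{\left(P,Y \right)} = 2 \left(-2\right) P = - 4 P$)
$t{\left(f \right)} = -42 + f$ ($t{\left(f \right)} = f - 42 = -42 + f$)
$N = -4758445450$ ($N = 69025 \left(-68938\right) = -4758445450$)
$\frac{1}{N + t{\left(l{\left(10,-14 \right)} \right)}} = \frac{1}{-4758445450 - 82} = \frac{1}{-4758445532} = - \frac{1}{4758445532}$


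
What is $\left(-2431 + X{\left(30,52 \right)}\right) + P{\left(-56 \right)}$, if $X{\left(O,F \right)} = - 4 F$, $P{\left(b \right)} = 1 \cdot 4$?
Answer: $-2635$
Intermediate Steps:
$P{\left(b \right)} = 4$
$\left(-2431 + X{\left(30,52 \right)}\right) + P{\left(-56 \right)} = \left(-2431 - 208\right) + 4 = -2639 + 4 = -2635$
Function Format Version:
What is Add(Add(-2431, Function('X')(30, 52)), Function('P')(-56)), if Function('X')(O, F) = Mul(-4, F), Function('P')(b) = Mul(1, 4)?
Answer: -2635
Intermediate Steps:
Function('P')(b) = 4
Add(Add(-2431, Function('X')(30, 52)), Function('P')(-56)) = Add(Add(-2431, Mul(-4, 52)), 4) = Add(Add(-2431, -208), 4) = Add(-2639, 4) = -2635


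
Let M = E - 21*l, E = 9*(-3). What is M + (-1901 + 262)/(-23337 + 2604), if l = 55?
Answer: -24504767/20733 ≈ -1181.9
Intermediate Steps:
E = -27
M = -1182 (M = -27 - 21*55 = -27 - 1155 = -1182)
M + (-1901 + 262)/(-23337 + 2604) = -1182 + (-1901 + 262)/(-23337 + 2604) = -1182 - 1639/(-20733) = -1182 - 1639*(-1/20733) = -1182 + 1639/20733 = -24504767/20733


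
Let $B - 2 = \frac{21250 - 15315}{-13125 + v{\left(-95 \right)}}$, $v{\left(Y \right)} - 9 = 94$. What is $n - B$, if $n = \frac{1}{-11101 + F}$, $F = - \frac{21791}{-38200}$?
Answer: $- \frac{8527445588981}{5521802117998} \approx -1.5443$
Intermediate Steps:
$v{\left(Y \right)} = 103$ ($v{\left(Y \right)} = 9 + 94 = 103$)
$F = \frac{21791}{38200}$ ($F = \left(-21791\right) \left(- \frac{1}{38200}\right) = \frac{21791}{38200} \approx 0.57045$)
$n = - \frac{38200}{424036409}$ ($n = \frac{1}{-11101 + \frac{21791}{38200}} = \frac{1}{- \frac{424036409}{38200}} = - \frac{38200}{424036409} \approx -9.0087 \cdot 10^{-5}$)
$B = \frac{20109}{13022}$ ($B = 2 + \frac{21250 - 15315}{-13125 + 103} = 2 + \frac{5935}{-13022} = 2 + 5935 \left(- \frac{1}{13022}\right) = 2 - \frac{5935}{13022} = \frac{20109}{13022} \approx 1.5442$)
$n - B = - \frac{38200}{424036409} - \frac{20109}{13022} = - \frac{8527445588981}{5521802117998}$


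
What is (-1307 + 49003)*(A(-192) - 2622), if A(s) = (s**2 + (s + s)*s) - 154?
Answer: 5142391936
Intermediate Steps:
A(s) = -154 + 3*s**2 (A(s) = (s**2 + (2*s)*s) - 154 = (s**2 + 2*s**2) - 154 = 3*s**2 - 154 = -154 + 3*s**2)
(-1307 + 49003)*(A(-192) - 2622) = (-1307 + 49003)*((-154 + 3*(-192)**2) - 2622) = 47696*((-154 + 3*36864) - 2622) = 47696*((-154 + 110592) - 2622) = 47696*(110438 - 2622) = 47696*107816 = 5142391936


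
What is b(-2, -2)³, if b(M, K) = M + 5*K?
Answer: -1728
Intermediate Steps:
b(-2, -2)³ = (-2 + 5*(-2))³ = (-2 - 10)³ = (-12)³ = -1728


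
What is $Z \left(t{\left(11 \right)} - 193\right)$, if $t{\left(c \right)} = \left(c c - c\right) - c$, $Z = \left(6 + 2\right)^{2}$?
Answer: $-6016$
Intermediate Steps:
$Z = 64$ ($Z = 8^{2} = 64$)
$t{\left(c \right)} = c^{2} - 2 c$ ($t{\left(c \right)} = \left(c^{2} - c\right) - c = c^{2} - 2 c$)
$Z \left(t{\left(11 \right)} - 193\right) = 64 \left(11 \left(-2 + 11\right) - 193\right) = 64 \left(11 \cdot 9 - 193\right) = 64 \left(99 - 193\right) = 64 \left(-94\right) = -6016$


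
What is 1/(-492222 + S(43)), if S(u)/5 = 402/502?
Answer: -251/123546717 ≈ -2.0316e-6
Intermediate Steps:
S(u) = 1005/251 (S(u) = 5*(402/502) = 5*(402*(1/502)) = 5*(201/251) = 1005/251)
1/(-492222 + S(43)) = 1/(-492222 + 1005/251) = 1/(-123546717/251) = -251/123546717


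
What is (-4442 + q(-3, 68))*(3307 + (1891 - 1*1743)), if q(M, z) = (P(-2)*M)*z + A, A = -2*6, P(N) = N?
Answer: -13978930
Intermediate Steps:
A = -12
q(M, z) = -12 - 2*M*z (q(M, z) = (-2*M)*z - 12 = -2*M*z - 12 = -12 - 2*M*z)
(-4442 + q(-3, 68))*(3307 + (1891 - 1*1743)) = (-4442 + (-12 - 2*(-3)*68))*(3307 + (1891 - 1*1743)) = (-4442 + (-12 + 408))*(3307 + (1891 - 1743)) = (-4442 + 396)*(3307 + 148) = -4046*3455 = -13978930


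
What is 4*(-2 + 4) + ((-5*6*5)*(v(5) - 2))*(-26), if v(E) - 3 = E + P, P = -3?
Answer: 11708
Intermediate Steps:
v(E) = E (v(E) = 3 + (E - 3) = 3 + (-3 + E) = E)
4*(-2 + 4) + ((-5*6*5)*(v(5) - 2))*(-26) = 4*(-2 + 4) + ((-5*6*5)*(5 - 2))*(-26) = 4*2 + (-30*5*3)*(-26) = 8 - 150*3*(-26) = 8 - 450*(-26) = 8 + 11700 = 11708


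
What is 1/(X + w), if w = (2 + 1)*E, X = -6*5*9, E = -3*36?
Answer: -1/594 ≈ -0.0016835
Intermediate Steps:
E = -108
X = -270 (X = -30*9 = -270)
w = -324 (w = (2 + 1)*(-108) = 3*(-108) = -324)
1/(X + w) = 1/(-270 - 324) = 1/(-594) = -1/594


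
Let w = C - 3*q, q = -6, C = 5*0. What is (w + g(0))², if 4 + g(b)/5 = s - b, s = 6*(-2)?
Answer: 3844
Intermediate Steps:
C = 0
s = -12
w = 18 (w = 0 - 3*(-6) = 0 + 18 = 18)
g(b) = -80 - 5*b (g(b) = -20 + 5*(-12 - b) = -20 + (-60 - 5*b) = -80 - 5*b)
(w + g(0))² = (18 + (-80 - 5*0))² = (18 + (-80 + 0))² = (18 - 80)² = (-62)² = 3844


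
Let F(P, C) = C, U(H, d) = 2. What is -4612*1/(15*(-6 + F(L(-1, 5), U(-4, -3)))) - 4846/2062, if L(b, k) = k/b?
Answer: 1152398/15465 ≈ 74.516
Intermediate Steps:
-4612*1/(15*(-6 + F(L(-1, 5), U(-4, -3)))) - 4846/2062 = -4612*1/(15*(-6 + 2)) - 4846/2062 = -4612/((-4*15)) - 4846*1/2062 = -4612/(-60) - 2423/1031 = -4612*(-1/60) - 2423/1031 = 1153/15 - 2423/1031 = 1152398/15465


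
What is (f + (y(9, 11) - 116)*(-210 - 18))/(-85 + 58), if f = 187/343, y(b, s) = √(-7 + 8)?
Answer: -8993647/9261 ≈ -971.13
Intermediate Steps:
y(b, s) = 1 (y(b, s) = √1 = 1)
f = 187/343 (f = 187*(1/343) = 187/343 ≈ 0.54519)
(f + (y(9, 11) - 116)*(-210 - 18))/(-85 + 58) = (187/343 + (1 - 116)*(-210 - 18))/(-85 + 58) = (187/343 - 115*(-228))/(-27) = (187/343 + 26220)*(-1/27) = (8993647/343)*(-1/27) = -8993647/9261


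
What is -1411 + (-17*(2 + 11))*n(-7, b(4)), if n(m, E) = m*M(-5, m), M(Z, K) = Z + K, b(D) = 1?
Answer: -19975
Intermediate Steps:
M(Z, K) = K + Z
n(m, E) = m*(-5 + m) (n(m, E) = m*(m - 5) = m*(-5 + m))
-1411 + (-17*(2 + 11))*n(-7, b(4)) = -1411 + (-17*(2 + 11))*(-7*(-5 - 7)) = -1411 + (-17*13)*(-7*(-12)) = -1411 - 221*84 = -1411 - 18564 = -19975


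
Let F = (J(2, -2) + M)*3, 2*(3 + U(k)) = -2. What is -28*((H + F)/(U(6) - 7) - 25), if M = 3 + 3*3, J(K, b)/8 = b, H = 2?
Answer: 7420/11 ≈ 674.54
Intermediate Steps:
J(K, b) = 8*b
U(k) = -4 (U(k) = -3 + (½)*(-2) = -3 - 1 = -4)
M = 12 (M = 3 + 9 = 12)
F = -12 (F = (8*(-2) + 12)*3 = (-16 + 12)*3 = -4*3 = -12)
-28*((H + F)/(U(6) - 7) - 25) = -28*((2 - 12)/(-4 - 7) - 25) = -28*(-10/(-11) - 25) = -28*(-10*(-1/11) - 25) = -28*(10/11 - 25) = -28*(-265/11) = 7420/11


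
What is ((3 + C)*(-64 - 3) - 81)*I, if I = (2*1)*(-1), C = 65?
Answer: 9274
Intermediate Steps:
I = -2 (I = 2*(-1) = -2)
((3 + C)*(-64 - 3) - 81)*I = ((3 + 65)*(-64 - 3) - 81)*(-2) = (68*(-67) - 81)*(-2) = (-4556 - 81)*(-2) = -4637*(-2) = 9274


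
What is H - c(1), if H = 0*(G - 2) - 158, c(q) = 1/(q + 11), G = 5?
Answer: -1897/12 ≈ -158.08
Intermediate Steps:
c(q) = 1/(11 + q)
H = -158 (H = 0*(5 - 2) - 158 = 0*3 - 158 = 0 - 158 = -158)
H - c(1) = -158 - 1/(11 + 1) = -158 - 1/12 = -1897/12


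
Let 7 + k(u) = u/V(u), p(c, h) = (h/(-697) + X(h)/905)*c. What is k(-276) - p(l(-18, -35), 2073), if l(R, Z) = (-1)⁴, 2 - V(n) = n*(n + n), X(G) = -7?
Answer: -38596474819/9610009475 ≈ -4.0163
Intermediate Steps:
V(n) = 2 - 2*n² (V(n) = 2 - n*(n + n) = 2 - n*2*n = 2 - 2*n²)
l(R, Z) = 1
p(c, h) = c*(-7/905 - h/697) (p(c, h) = (h/(-697) - 7/905)*c = (h*(-1/697) - 7*1/905)*c = (-h/697 - 7/905)*c = (-7/905 - h/697)*c = c*(-7/905 - h/697))
k(u) = -7 + u/(2 - 2*u²)
k(-276) - p(l(-18, -35), 2073) = (14 - 1*(-276) - 14*(-276)²)/(2*(-1 + (-276)²)) - (-1)*(4879 + 905*2073)/630785 = (14 + 276 - 14*76176)/(2*(-1 + 76176)) - (-1)*(4879 + 1876065)/630785 = (½)*(14 + 276 - 1066464)/76175 - (-1)*1880944/630785 = (½)*(1/76175)*(-1066174) - 1*(-1880944/630785) = -533087/76175 + 1880944/630785 = -38596474819/9610009475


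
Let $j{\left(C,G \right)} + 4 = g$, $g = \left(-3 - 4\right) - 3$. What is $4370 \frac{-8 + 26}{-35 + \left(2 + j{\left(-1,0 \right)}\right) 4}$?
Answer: $- \frac{78660}{83} \approx -947.71$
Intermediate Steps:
$g = -10$ ($g = \left(-3 - 4\right) - 3 = -7 - 3 = -10$)
$j{\left(C,G \right)} = -14$ ($j{\left(C,G \right)} = -4 - 10 = -14$)
$4370 \frac{-8 + 26}{-35 + \left(2 + j{\left(-1,0 \right)}\right) 4} = 4370 \frac{-8 + 26}{-35 + \left(2 - 14\right) 4} = 4370 \frac{18}{-35 - 48} = 4370 \frac{18}{-83} = 4370 \cdot 18 \left(- \frac{1}{83}\right) = 4370 \left(- \frac{18}{83}\right) = - \frac{78660}{83}$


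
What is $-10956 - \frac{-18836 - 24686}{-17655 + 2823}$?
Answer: $- \frac{81271457}{7416} \approx -10959.0$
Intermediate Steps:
$-10956 - \frac{-18836 - 24686}{-17655 + 2823} = -10956 - - \frac{43522}{-14832} = -10956 - \left(-43522\right) \left(- \frac{1}{14832}\right) = -10956 - \frac{21761}{7416} = - \frac{81271457}{7416}$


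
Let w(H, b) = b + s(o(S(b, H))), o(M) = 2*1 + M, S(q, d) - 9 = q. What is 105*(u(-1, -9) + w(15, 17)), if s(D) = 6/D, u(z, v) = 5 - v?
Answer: 6555/2 ≈ 3277.5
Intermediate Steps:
S(q, d) = 9 + q
o(M) = 2 + M
w(H, b) = b + 6/(11 + b) (w(H, b) = b + 6/(2 + (9 + b)) = b + 6/(11 + b))
105*(u(-1, -9) + w(15, 17)) = 105*((5 - 1*(-9)) + (6 + 17*(11 + 17))/(11 + 17)) = 105*((5 + 9) + (6 + 17*28)/28) = 105*(14 + (6 + 476)/28) = 105*(14 + (1/28)*482) = 105*(14 + 241/14) = 105*(437/14) = 6555/2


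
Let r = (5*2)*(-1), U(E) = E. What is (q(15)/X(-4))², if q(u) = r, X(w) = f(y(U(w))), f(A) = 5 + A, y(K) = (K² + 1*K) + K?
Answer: 100/169 ≈ 0.59172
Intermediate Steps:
y(K) = K² + 2*K (y(K) = (K² + K) + K = (K + K²) + K = K² + 2*K)
X(w) = 5 + w*(2 + w)
r = -10 (r = 10*(-1) = -10)
q(u) = -10
(q(15)/X(-4))² = (-10/(5 - 4*(2 - 4)))² = (-10/(5 - 4*(-2)))² = (-10/(5 + 8))² = (-10/13)² = 100/169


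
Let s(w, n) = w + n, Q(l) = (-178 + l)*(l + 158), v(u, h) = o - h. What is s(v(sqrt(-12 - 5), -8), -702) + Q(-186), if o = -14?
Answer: 9484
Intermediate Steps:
v(u, h) = -14 - h
Q(l) = (-178 + l)*(158 + l)
s(w, n) = n + w
s(v(sqrt(-12 - 5), -8), -702) + Q(-186) = (-702 + (-14 - 1*(-8))) + (-28124 + (-186)**2 - 20*(-186)) = (-702 + (-14 + 8)) + (-28124 + 34596 + 3720) = (-702 - 6) + 10192 = -708 + 10192 = 9484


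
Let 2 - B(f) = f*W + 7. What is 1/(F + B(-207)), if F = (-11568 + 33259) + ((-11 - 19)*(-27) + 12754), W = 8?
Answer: 1/36906 ≈ 2.7096e-5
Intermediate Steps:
F = 35255 (F = 21691 + (-30*(-27) + 12754) = 21691 + (810 + 12754) = 21691 + 13564 = 35255)
B(f) = -5 - 8*f (B(f) = 2 - (f*8 + 7) = 2 - (8*f + 7) = 2 - (7 + 8*f) = 2 + (-7 - 8*f) = -5 - 8*f)
1/(F + B(-207)) = 1/(35255 + (-5 - 8*(-207))) = 1/(35255 + (-5 + 1656)) = 1/(35255 + 1651) = 1/36906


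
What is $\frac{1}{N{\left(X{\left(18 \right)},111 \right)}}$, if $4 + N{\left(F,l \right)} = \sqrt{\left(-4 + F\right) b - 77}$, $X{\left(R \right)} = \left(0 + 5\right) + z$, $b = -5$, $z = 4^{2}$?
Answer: $- \frac{2}{89} - \frac{9 i \sqrt{2}}{178} \approx -0.022472 - 0.071505 i$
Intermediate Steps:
$z = 16$
$X{\left(R \right)} = 21$ ($X{\left(R \right)} = \left(0 + 5\right) + 16 = 5 + 16 = 21$)
$N{\left(F,l \right)} = -4 + \sqrt{-57 - 5 F}$ ($N{\left(F,l \right)} = -4 + \sqrt{\left(-4 + F\right) \left(-5\right) - 77} = -4 + \sqrt{\left(20 - 5 F\right) - 77} = -4 + \sqrt{-57 - 5 F}$)
$\frac{1}{N{\left(X{\left(18 \right)},111 \right)}} = \frac{1}{-4 + \sqrt{-57 - 105}} = \frac{1}{-4 + \sqrt{-162}} = \frac{1}{-4 + 9 i \sqrt{2}}$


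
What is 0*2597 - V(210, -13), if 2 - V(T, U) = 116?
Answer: 114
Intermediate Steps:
V(T, U) = -114 (V(T, U) = 2 - 1*116 = 2 - 116 = -114)
0*2597 - V(210, -13) = 0*2597 - 1*(-114) = 0 + 114 = 114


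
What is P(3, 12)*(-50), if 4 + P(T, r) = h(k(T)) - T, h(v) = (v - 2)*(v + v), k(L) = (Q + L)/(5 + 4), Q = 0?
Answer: 3650/9 ≈ 405.56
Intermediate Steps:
k(L) = L/9 (k(L) = (0 + L)/(5 + 4) = L/9)
h(v) = 2*v*(-2 + v) (h(v) = (-2 + v)*(2*v) = 2*v*(-2 + v))
P(T, r) = -4 - T + 2*T*(-2 + T/9)/9 (P(T, r) = -4 + (2*(T/9)*(-2 + T/9) - T) = -4 + (2*T*(-2 + T/9)/9 - T) = -4 + (-T + 2*T*(-2 + T/9)/9) = -4 - T + 2*T*(-2 + T/9)/9)
P(3, 12)*(-50) = (-4 - 13/9*3 + (2/81)*3²)*(-50) = (-4 - 13/3 + (2/81)*9)*(-50) = (-4 - 13/3 + 2/9)*(-50) = -73/9*(-50) = 3650/9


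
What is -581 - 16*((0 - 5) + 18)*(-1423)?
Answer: 295403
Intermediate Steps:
-581 - 16*((0 - 5) + 18)*(-1423) = -581 - 16*(-5 + 18)*(-1423) = -581 - 16*13*(-1423) = -581 - 208*(-1423) = -581 + 295984 = 295403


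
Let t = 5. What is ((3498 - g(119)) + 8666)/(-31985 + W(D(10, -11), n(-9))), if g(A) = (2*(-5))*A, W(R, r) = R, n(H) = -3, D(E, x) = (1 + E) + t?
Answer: -13354/31969 ≈ -0.41772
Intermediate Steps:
D(E, x) = 6 + E (D(E, x) = (1 + E) + 5 = 6 + E)
g(A) = -10*A
((3498 - g(119)) + 8666)/(-31985 + W(D(10, -11), n(-9))) = ((3498 - (-10)*119) + 8666)/(-31985 + (6 + 10)) = ((3498 - 1*(-1190)) + 8666)/(-31985 + 16) = ((3498 + 1190) + 8666)/(-31969) = (4688 + 8666)*(-1/31969) = 13354*(-1/31969) = -13354/31969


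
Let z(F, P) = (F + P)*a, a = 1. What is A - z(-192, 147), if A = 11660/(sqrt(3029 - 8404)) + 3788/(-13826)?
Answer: 309191/6913 - 2332*I*sqrt(215)/215 ≈ 44.726 - 159.04*I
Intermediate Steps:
z(F, P) = F + P (z(F, P) = (F + P)*1 = F + P)
A = -1894/6913 - 2332*I*sqrt(215)/215 (A = 11660/(sqrt(-5375)) + 3788*(-1/13826) = 11660/((5*I*sqrt(215))) - 1894/6913 = 11660*(-I*sqrt(215)/1075) - 1894/6913 = -2332*I*sqrt(215)/215 - 1894/6913 = -1894/6913 - 2332*I*sqrt(215)/215 ≈ -0.27398 - 159.04*I)
A - z(-192, 147) = (-1894/6913 - 2332*I*sqrt(215)/215) - (-192 + 147) = (-1894/6913 - 2332*I*sqrt(215)/215) - 1*(-45) = (-1894/6913 - 2332*I*sqrt(215)/215) + 45 = 309191/6913 - 2332*I*sqrt(215)/215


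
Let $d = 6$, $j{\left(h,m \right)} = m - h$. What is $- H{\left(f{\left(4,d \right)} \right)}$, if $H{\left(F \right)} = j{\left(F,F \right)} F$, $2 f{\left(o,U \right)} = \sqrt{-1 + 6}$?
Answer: $0$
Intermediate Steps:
$f{\left(o,U \right)} = \frac{\sqrt{5}}{2}$ ($f{\left(o,U \right)} = \frac{\sqrt{-1 + 6}}{2} = \frac{\sqrt{5}}{2}$)
$H{\left(F \right)} = 0$ ($H{\left(F \right)} = \left(F - F\right) F = 0 F = 0$)
$- H{\left(f{\left(4,d \right)} \right)} = \left(-1\right) 0 = 0$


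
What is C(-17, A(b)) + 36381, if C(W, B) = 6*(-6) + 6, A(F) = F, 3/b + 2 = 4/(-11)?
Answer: 36351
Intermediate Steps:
b = -33/26 (b = 3/(-2 + 4/(-11)) = 3/(-2 + 4*(-1/11)) = 3/(-2 - 4/11) = 3/(-26/11) = 3*(-11/26) = -33/26 ≈ -1.2692)
C(W, B) = -30 (C(W, B) = -36 + 6 = -30)
C(-17, A(b)) + 36381 = -30 + 36381 = 36351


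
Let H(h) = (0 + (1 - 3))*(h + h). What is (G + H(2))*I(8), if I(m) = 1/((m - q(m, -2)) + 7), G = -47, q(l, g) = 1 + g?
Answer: -55/16 ≈ -3.4375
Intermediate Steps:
I(m) = 1/(8 + m) (I(m) = 1/((m - (1 - 2)) + 7) = 1/((m - 1*(-1)) + 7) = 1/((m + 1) + 7) = 1/((1 + m) + 7) = 1/(8 + m))
H(h) = -4*h (H(h) = (0 - 2)*(2*h) = -4*h)
(G + H(2))*I(8) = (-47 - 4*2)/(8 + 8) = (-47 - 8)/16 = -55*1/16 = -55/16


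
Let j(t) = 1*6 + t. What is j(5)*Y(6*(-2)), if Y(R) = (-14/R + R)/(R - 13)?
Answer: 143/30 ≈ 4.7667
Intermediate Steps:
j(t) = 6 + t
Y(R) = (R - 14/R)/(-13 + R)
j(5)*Y(6*(-2)) = (6 + 5)*((-14 + (6*(-2))²)/(((6*(-2)))*(-13 + 6*(-2)))) = 11*((-14 + (-12)²)/((-12)*(-13 - 12))) = 11*(-1/12*(-14 + 144)/(-25)) = 11*(-1/12*(-1/25)*130) = 11*(13/30) = 143/30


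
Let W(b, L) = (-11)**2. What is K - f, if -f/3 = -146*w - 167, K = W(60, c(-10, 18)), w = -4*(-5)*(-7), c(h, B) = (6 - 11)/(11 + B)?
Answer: 60940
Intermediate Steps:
c(h, B) = -5/(11 + B)
w = -140 (w = 20*(-7) = -140)
W(b, L) = 121
K = 121
f = -60819 (f = -3*(-146*(-140) - 167) = -3*(20440 - 167) = -3*20273 = -60819)
K - f = 121 - 1*(-60819) = 121 + 60819 = 60940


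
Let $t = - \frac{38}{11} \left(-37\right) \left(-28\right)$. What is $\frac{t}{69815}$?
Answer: $- \frac{39368}{767965} \approx -0.051263$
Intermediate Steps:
$t = - \frac{39368}{11}$ ($t = \left(-38\right) \frac{1}{11} \left(-37\right) \left(-28\right) = \left(- \frac{38}{11}\right) \left(-37\right) \left(-28\right) = \frac{1406}{11} \left(-28\right) = - \frac{39368}{11} \approx -3578.9$)
$\frac{t}{69815} = - \frac{39368}{11 \cdot 69815} = \left(- \frac{39368}{11}\right) \frac{1}{69815} = - \frac{39368}{767965}$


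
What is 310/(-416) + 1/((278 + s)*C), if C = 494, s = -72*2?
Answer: -197311/264784 ≈ -0.74518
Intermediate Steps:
s = -144
310/(-416) + 1/((278 + s)*C) = 310/(-416) + 1/((278 - 144)*494) = 310*(-1/416) + (1/494)/134 = -155/208 + (1/134)*(1/494) = -155/208 + 1/66196 = -197311/264784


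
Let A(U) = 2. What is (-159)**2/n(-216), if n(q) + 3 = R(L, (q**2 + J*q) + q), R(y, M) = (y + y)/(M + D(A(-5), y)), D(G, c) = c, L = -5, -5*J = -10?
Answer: -1163001843/138019 ≈ -8426.4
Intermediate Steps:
J = 2 (J = -1/5*(-10) = 2)
R(y, M) = 2*y/(M + y) (R(y, M) = (y + y)/(M + y) = (2*y)/(M + y) = 2*y/(M + y))
n(q) = -3 - 10/(-5 + q**2 + 3*q) (n(q) = -3 + 2*(-5)/(((q**2 + 2*q) + q) - 5) = -3 + 2*(-5)/((q**2 + 3*q) - 5) = -3 + 2*(-5)/(-5 + q**2 + 3*q) = -3 - 10/(-5 + q**2 + 3*q))
(-159)**2/n(-216) = (-159)**2/(((5 - 3*(-216)*(3 - 216))/(-5 - 216*(3 - 216)))) = 25281/(((5 - 3*(-216)*(-213))/(-5 - 216*(-213)))) = 25281/(((5 - 138024)/(-5 + 46008))) = 25281/((-138019/46003)) = 25281/(((1/46003)*(-138019))) = 25281/(-138019/46003) = 25281*(-46003/138019) = -1163001843/138019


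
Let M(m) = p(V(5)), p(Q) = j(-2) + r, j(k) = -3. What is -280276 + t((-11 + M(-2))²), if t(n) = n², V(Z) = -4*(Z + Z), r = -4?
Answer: -175300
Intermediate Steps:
V(Z) = -8*Z
p(Q) = -7 (p(Q) = -3 - 4 = -7)
M(m) = -7
-280276 + t((-11 + M(-2))²) = -280276 + ((-11 - 7)²)² = -280276 + ((-18)²)² = -280276 + 324² = -280276 + 104976 = -175300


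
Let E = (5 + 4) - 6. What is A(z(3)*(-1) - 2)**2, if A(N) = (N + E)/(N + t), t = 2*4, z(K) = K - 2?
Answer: 0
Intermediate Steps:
z(K) = -2 + K
E = 3 (E = 9 - 6 = 3)
t = 8
A(N) = (3 + N)/(8 + N) (A(N) = (N + 3)/(N + 8) = (3 + N)/(8 + N))
A(z(3)*(-1) - 2)**2 = ((3 + ((-2 + 3)*(-1) - 2))/(8 + ((-2 + 3)*(-1) - 2)))**2 = ((3 + (1*(-1) - 2))/(8 + (1*(-1) - 2)))**2 = ((3 + (-1 - 2))/(8 + (-1 - 2)))**2 = ((3 - 3)/(8 - 3))**2 = (0/5)**2 = ((1/5)*0)**2 = 0**2 = 0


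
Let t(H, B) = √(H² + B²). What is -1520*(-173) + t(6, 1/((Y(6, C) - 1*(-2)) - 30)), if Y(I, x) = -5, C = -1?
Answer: 262960 + √39205/33 ≈ 2.6297e+5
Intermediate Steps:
t(H, B) = √(B² + H²)
-1520*(-173) + t(6, 1/((Y(6, C) - 1*(-2)) - 30)) = -1520*(-173) + √((1/((-5 - 1*(-2)) - 30))² + 6²) = 262960 + √((1/((-5 + 2) - 30))² + 36) = 262960 + √((1/(-3 - 30))² + 36) = 262960 + √((1/(-33))² + 36) = 262960 + √((-1/33)² + 36) = 262960 + √(1/1089 + 36) = 262960 + √(39205/1089) = 262960 + √39205/33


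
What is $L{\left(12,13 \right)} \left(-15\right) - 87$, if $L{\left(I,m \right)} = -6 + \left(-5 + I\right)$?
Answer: $-102$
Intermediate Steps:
$L{\left(I,m \right)} = -11 + I$
$L{\left(12,13 \right)} \left(-15\right) - 87 = \left(-11 + 12\right) \left(-15\right) - 87 = 1 \left(-15\right) - 87 = -15 - 87 = -102$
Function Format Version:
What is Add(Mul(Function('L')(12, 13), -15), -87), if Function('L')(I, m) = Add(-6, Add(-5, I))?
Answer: -102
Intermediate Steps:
Function('L')(I, m) = Add(-11, I)
Add(Mul(Function('L')(12, 13), -15), -87) = Add(Mul(Add(-11, 12), -15), -87) = Add(Mul(1, -15), -87) = Add(-15, -87) = -102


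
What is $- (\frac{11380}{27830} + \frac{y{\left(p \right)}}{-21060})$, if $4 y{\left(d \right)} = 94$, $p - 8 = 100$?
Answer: $- \frac{47801759}{117219960} \approx -0.4078$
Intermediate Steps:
$p = 108$ ($p = 8 + 100 = 108$)
$y{\left(d \right)} = \frac{47}{2}$ ($y{\left(d \right)} = \frac{1}{4} \cdot 94 = \frac{47}{2}$)
$- (\frac{11380}{27830} + \frac{y{\left(p \right)}}{-21060}) = - (\frac{11380}{27830} + \frac{47}{2 \left(-21060\right)}) = - (11380 \cdot \frac{1}{27830} + \frac{47}{2} \left(- \frac{1}{21060}\right)) = - (\frac{1138}{2783} - \frac{47}{42120}) = \left(-1\right) \frac{47801759}{117219960} = - \frac{47801759}{117219960}$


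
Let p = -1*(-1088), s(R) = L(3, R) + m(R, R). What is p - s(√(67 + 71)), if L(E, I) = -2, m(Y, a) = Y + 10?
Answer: 1080 - √138 ≈ 1068.3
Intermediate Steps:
m(Y, a) = 10 + Y
s(R) = 8 + R (s(R) = -2 + (10 + R) = 8 + R)
p = 1088
p - s(√(67 + 71)) = 1088 - (8 + √(67 + 71)) = 1088 - (8 + √138) = 1088 + (-8 - √138) = 1080 - √138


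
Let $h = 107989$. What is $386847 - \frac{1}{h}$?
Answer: $\frac{41775220682}{107989} \approx 3.8685 \cdot 10^{5}$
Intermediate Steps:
$386847 - \frac{1}{h} = 386847 - \frac{1}{107989} = \frac{41775220682}{107989}$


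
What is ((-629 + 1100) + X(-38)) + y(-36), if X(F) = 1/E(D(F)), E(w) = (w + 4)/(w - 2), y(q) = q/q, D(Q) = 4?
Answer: 1889/4 ≈ 472.25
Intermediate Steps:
y(q) = 1
E(w) = (4 + w)/(-2 + w)
X(F) = ¼ (X(F) = 1/((4 + 4)/(-2 + 4)) = 1/(8/2) = 1/((½)*8) = 1/4 = ¼)
((-629 + 1100) + X(-38)) + y(-36) = ((-629 + 1100) + ¼) + 1 = (471 + ¼) + 1 = 1885/4 + 1 = 1889/4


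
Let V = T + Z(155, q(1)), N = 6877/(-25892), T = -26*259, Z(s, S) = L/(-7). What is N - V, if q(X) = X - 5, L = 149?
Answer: 1224306865/181244 ≈ 6755.0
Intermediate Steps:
q(X) = -5 + X
Z(s, S) = -149/7 (Z(s, S) = 149/(-7) = 149*(-1/7) = -149/7)
T = -6734
N = -6877/25892 (N = 6877*(-1/25892) = -6877/25892 ≈ -0.26560)
V = -47287/7 (V = -6734 - 149/7 = -47287/7 ≈ -6755.3)
N - V = -6877/25892 - 1*(-47287/7) = -6877/25892 + 47287/7 = 1224306865/181244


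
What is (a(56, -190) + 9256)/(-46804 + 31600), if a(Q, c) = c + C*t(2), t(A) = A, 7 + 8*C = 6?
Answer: -36263/60816 ≈ -0.59627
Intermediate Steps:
C = -⅛ (C = -7/8 + (⅛)*6 = -7/8 + ¾ = -⅛ ≈ -0.12500)
a(Q, c) = -¼ + c (a(Q, c) = c - ⅛*2 = c - ¼ = -¼ + c)
(a(56, -190) + 9256)/(-46804 + 31600) = ((-¼ - 190) + 9256)/(-46804 + 31600) = (-761/4 + 9256)/(-15204) = (36263/4)*(-1/15204) = -36263/60816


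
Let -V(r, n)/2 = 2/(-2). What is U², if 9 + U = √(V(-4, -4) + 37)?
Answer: (9 - √39)² ≈ 7.5900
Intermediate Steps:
V(r, n) = 2 (V(r, n) = -4/(-2) = -4*(-1)/2 = -2*(-1) = 2)
U = -9 + √39 (U = -9 + √(2 + 37) = -9 + √39 ≈ -2.7550)
U² = (-9 + √39)²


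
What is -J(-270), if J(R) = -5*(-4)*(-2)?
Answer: 40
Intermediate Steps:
J(R) = -40 (J(R) = 20*(-2) = -40)
-J(-270) = -1*(-40) = 40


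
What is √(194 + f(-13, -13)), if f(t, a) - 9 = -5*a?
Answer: 2*√67 ≈ 16.371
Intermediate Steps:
f(t, a) = 9 - 5*a
√(194 + f(-13, -13)) = √(194 + (9 - 5*(-13))) = √(194 + (9 + 65)) = √(194 + 74) = √268 = 2*√67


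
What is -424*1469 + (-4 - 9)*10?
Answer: -622986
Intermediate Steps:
-424*1469 + (-4 - 9)*10 = -622856 - 13*10 = -622856 - 130 = -622986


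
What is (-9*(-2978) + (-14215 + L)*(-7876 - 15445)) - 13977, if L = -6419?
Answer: 481218339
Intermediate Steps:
(-9*(-2978) + (-14215 + L)*(-7876 - 15445)) - 13977 = (-9*(-2978) + (-14215 - 6419)*(-7876 - 15445)) - 13977 = (26802 - 20634*(-23321)) - 13977 = (26802 + 481205514) - 13977 = 481232316 - 13977 = 481218339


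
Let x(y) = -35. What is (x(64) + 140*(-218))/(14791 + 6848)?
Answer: -10185/7213 ≈ -1.4120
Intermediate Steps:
(x(64) + 140*(-218))/(14791 + 6848) = (-35 + 140*(-218))/(14791 + 6848) = (-35 - 30520)/21639 = -30555*1/21639 = -10185/7213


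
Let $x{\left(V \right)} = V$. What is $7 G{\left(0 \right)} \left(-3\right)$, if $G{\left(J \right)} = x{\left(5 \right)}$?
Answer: $-105$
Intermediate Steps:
$G{\left(J \right)} = 5$
$7 G{\left(0 \right)} \left(-3\right) = 7 \cdot 5 \left(-3\right) = 35 \left(-3\right) = -105$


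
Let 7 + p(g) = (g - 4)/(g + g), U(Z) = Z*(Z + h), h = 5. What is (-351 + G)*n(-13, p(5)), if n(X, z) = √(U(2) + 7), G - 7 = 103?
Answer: -241*√21 ≈ -1104.4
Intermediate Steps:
G = 110 (G = 7 + 103 = 110)
U(Z) = Z*(5 + Z) (U(Z) = Z*(Z + 5) = Z*(5 + Z))
p(g) = -7 + (-4 + g)/(2*g) (p(g) = -7 + (g - 4)/(g + g) = -7 + (-4 + g)/((2*g)) = -7 + (-4 + g)*(1/(2*g)) = -7 + (-4 + g)/(2*g))
n(X, z) = √21 (n(X, z) = √(2*(5 + 2) + 7) = √(2*7 + 7) = √(14 + 7) = √21)
(-351 + G)*n(-13, p(5)) = (-351 + 110)*√21 = -241*√21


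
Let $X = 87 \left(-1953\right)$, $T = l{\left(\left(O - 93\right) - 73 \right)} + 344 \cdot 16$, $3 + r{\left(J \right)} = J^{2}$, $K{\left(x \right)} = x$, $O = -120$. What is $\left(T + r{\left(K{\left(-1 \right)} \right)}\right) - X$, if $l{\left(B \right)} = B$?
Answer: $175127$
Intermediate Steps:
$r{\left(J \right)} = -3 + J^{2}$
$T = 5218$ ($T = \left(\left(-120 - 93\right) - 73\right) + 344 \cdot 16 = \left(-213 - 73\right) + 5504 = -286 + 5504 = 5218$)
$X = -169911$
$\left(T + r{\left(K{\left(-1 \right)} \right)}\right) - X = \left(5218 - \left(3 - \left(-1\right)^{2}\right)\right) - -169911 = \left(5218 + \left(-3 + 1\right)\right) + 169911 = \left(5218 - 2\right) + 169911 = 5216 + 169911 = 175127$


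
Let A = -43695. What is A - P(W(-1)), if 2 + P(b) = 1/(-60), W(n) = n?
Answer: -2621579/60 ≈ -43693.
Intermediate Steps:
P(b) = -121/60 (P(b) = -2 + 1/(-60) = -2 - 1/60 = -121/60)
A - P(W(-1)) = -43695 - 1*(-121/60) = -43695 + 121/60 = -2621579/60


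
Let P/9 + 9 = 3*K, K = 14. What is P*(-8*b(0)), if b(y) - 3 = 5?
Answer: -19008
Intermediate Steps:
b(y) = 8 (b(y) = 3 + 5 = 8)
P = 297 (P = -81 + 9*(3*14) = -81 + 9*42 = -81 + 378 = 297)
P*(-8*b(0)) = 297*(-8*8) = 297*(-64) = -19008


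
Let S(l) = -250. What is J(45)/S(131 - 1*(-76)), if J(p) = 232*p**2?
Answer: -9396/5 ≈ -1879.2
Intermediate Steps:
J(45)/S(131 - 1*(-76)) = (232*45**2)/(-250) = (232*2025)*(-1/250) = 469800*(-1/250) = -9396/5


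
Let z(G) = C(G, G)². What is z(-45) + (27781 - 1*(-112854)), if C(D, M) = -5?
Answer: 140660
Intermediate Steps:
z(G) = 25 (z(G) = (-5)² = 25)
z(-45) + (27781 - 1*(-112854)) = 25 + (27781 - 1*(-112854)) = 25 + (27781 + 112854) = 25 + 140635 = 140660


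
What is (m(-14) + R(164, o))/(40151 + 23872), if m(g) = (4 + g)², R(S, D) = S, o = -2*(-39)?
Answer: 88/21341 ≈ 0.0041235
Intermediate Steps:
o = 78
(m(-14) + R(164, o))/(40151 + 23872) = ((4 - 14)² + 164)/(40151 + 23872) = ((-10)² + 164)/64023 = (100 + 164)*(1/64023) = 264*(1/64023) = 88/21341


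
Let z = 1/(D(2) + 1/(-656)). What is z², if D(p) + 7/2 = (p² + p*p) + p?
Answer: 430336/18173169 ≈ 0.023680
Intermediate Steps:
D(p) = -7/2 + p + 2*p² (D(p) = -7/2 + ((p² + p*p) + p) = -7/2 + ((p² + p²) + p) = -7/2 + (2*p² + p) = -7/2 + (p + 2*p²) = -7/2 + p + 2*p²)
z = 656/4263 (z = 1/((-7/2 + 2 + 2*2²) + 1/(-656)) = 1/((-7/2 + 2 + 2*4) - 1/656) = 1/((-7/2 + 2 + 8) - 1/656) = 1/(13/2 - 1/656) = 1/(4263/656) = 656/4263 ≈ 0.15388)
z² = (656/4263)² = 430336/18173169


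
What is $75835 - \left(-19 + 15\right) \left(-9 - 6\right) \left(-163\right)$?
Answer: $85615$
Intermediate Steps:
$75835 - \left(-19 + 15\right) \left(-9 - 6\right) \left(-163\right) = 75835 - \left(-4\right) \left(-15\right) \left(-163\right) = 75835 - 60 \left(-163\right) = 75835 - -9780 = 75835 + 9780 = 85615$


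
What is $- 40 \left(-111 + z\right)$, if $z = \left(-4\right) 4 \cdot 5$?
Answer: $7640$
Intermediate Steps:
$z = -80$ ($z = \left(-16\right) 5 = -80$)
$- 40 \left(-111 + z\right) = - 40 \left(-111 - 80\right) = \left(-40\right) \left(-191\right) = 7640$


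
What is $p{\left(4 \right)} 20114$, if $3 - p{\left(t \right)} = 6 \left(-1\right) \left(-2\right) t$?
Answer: $-905130$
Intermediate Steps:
$p{\left(t \right)} = 3 - 12 t$ ($p{\left(t \right)} = 3 - 6 \left(-1\right) \left(-2\right) t = 3 - \left(-6\right) \left(-2\right) t = 3 - 12 t$)
$p{\left(4 \right)} 20114 = \left(3 - 48\right) 20114 = \left(-45\right) 20114 = -905130$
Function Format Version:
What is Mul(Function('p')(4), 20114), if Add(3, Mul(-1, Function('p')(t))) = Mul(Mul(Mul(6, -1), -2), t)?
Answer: -905130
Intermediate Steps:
Function('p')(t) = Add(3, Mul(-12, t)) (Function('p')(t) = Add(3, Mul(-1, Mul(Mul(Mul(6, -1), -2), t))) = Add(3, Mul(-1, Mul(Mul(-6, -2), t))) = Add(3, Mul(-1, Mul(12, t))) = Add(3, Mul(-12, t)))
Mul(Function('p')(4), 20114) = Mul(Add(3, Mul(-12, 4)), 20114) = Mul(Add(3, -48), 20114) = Mul(-45, 20114) = -905130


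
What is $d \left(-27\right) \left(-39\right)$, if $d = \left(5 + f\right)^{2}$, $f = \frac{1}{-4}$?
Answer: $\frac{380133}{16} \approx 23758.0$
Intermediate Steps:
$f = - \frac{1}{4} \approx -0.25$
$d = \frac{361}{16}$ ($d = \left(5 - \frac{1}{4}\right)^{2} = \left(\frac{19}{4}\right)^{2} = \frac{361}{16} \approx 22.563$)
$d \left(-27\right) \left(-39\right) = \frac{361}{16} \left(-27\right) \left(-39\right) = \left(- \frac{9747}{16}\right) \left(-39\right) = \frac{380133}{16}$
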